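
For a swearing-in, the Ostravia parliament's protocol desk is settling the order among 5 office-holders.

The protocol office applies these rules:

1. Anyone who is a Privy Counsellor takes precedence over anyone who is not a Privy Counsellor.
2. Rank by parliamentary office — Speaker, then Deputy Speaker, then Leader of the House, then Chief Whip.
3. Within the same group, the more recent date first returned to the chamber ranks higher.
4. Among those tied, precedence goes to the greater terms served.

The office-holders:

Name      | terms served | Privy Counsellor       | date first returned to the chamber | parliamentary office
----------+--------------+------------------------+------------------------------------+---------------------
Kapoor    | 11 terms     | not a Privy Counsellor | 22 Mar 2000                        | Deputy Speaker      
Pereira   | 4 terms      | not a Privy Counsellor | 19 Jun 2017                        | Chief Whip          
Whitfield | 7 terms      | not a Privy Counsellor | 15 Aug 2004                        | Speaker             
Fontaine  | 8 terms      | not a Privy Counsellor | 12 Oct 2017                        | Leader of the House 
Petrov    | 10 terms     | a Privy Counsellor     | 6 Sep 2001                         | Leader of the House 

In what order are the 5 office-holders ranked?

Petrov, Whitfield, Kapoor, Fontaine, Pereira

By the first rule: Petrov (a Privy Counsellor); then Whitfield, Kapoor, Fontaine and Pereira (each not a Privy Counsellor).
Among Whitfield, Kapoor, Fontaine and Pereira, by parliamentary office: Whitfield (Speaker) before Kapoor (Deputy Speaker) before Fontaine (Leader of the House) before Pereira (Chief Whip).
Full order: Petrov, Whitfield, Kapoor, Fontaine, Pereira.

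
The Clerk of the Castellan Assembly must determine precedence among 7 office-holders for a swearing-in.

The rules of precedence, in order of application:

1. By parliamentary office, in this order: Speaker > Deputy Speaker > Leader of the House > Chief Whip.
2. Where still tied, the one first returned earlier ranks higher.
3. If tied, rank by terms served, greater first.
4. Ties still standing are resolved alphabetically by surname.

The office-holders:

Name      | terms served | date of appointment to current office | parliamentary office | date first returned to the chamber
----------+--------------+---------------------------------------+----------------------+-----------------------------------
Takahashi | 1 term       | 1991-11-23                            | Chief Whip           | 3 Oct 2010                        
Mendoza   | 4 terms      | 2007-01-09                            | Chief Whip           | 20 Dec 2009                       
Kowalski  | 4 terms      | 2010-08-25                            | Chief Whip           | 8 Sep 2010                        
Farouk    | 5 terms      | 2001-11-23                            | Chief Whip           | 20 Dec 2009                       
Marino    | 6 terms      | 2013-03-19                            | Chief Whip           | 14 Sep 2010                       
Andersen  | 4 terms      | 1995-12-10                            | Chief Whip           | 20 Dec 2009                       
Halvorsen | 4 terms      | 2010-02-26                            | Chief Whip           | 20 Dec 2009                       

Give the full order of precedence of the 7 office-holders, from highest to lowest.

Farouk, Andersen, Halvorsen, Mendoza, Kowalski, Marino, Takahashi

By parliamentary office: Farouk, Andersen, Halvorsen, Mendoza, Kowalski, Marino and Takahashi (Chief Whip).
Among Farouk, Andersen, Halvorsen, Mendoza, Kowalski, Marino and Takahashi, by date first returned to the chamber (earlier first): Farouk, Andersen, Halvorsen and Mendoza (20 Dec 2009) before Kowalski (8 Sep 2010) before Marino (14 Sep 2010) before Takahashi (3 Oct 2010).
Among Farouk, Andersen, Halvorsen and Mendoza, by terms served (higher first): Farouk (5 terms) before Andersen, Halvorsen and Mendoza (4 terms).
Among Andersen, Halvorsen and Mendoza, alphabetically by surname: Andersen before Halvorsen before Mendoza.
Full order: Farouk, Andersen, Halvorsen, Mendoza, Kowalski, Marino, Takahashi.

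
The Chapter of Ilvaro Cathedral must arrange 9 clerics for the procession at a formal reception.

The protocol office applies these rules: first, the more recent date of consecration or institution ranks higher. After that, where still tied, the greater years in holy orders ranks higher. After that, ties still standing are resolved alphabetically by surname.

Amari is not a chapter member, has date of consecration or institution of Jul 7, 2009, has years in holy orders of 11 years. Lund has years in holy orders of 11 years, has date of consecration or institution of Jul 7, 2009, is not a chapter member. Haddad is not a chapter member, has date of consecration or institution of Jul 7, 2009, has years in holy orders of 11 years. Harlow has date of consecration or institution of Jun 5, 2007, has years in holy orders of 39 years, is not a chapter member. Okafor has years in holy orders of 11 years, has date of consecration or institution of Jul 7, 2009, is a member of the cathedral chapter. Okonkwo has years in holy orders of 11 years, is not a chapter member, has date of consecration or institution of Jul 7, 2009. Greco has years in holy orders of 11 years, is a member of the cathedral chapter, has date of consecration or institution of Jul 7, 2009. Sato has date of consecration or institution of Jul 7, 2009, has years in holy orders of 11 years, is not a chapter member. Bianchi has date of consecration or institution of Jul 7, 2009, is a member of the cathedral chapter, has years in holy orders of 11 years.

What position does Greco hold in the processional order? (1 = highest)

3

By date of consecration or institution (later first): Amari, Bianchi, Greco, Haddad, Lund, Okafor, Okonkwo and Sato (each Jul 7, 2009); then Harlow (Jun 5, 2007).
Amari, Bianchi, Greco, Haddad, Lund, Okafor, Okonkwo and Sato all have years in holy orders 11 years, so the next rule applies.
Among Amari, Bianchi, Greco, Haddad, Lund, Okafor, Okonkwo and Sato, alphabetically by surname: Amari before Bianchi before Greco before Haddad before Lund before Okafor before Okonkwo before Sato.
Order: Amari, Bianchi, Greco, Haddad, Lund, Okafor, Okonkwo, Sato, Harlow. So position 3.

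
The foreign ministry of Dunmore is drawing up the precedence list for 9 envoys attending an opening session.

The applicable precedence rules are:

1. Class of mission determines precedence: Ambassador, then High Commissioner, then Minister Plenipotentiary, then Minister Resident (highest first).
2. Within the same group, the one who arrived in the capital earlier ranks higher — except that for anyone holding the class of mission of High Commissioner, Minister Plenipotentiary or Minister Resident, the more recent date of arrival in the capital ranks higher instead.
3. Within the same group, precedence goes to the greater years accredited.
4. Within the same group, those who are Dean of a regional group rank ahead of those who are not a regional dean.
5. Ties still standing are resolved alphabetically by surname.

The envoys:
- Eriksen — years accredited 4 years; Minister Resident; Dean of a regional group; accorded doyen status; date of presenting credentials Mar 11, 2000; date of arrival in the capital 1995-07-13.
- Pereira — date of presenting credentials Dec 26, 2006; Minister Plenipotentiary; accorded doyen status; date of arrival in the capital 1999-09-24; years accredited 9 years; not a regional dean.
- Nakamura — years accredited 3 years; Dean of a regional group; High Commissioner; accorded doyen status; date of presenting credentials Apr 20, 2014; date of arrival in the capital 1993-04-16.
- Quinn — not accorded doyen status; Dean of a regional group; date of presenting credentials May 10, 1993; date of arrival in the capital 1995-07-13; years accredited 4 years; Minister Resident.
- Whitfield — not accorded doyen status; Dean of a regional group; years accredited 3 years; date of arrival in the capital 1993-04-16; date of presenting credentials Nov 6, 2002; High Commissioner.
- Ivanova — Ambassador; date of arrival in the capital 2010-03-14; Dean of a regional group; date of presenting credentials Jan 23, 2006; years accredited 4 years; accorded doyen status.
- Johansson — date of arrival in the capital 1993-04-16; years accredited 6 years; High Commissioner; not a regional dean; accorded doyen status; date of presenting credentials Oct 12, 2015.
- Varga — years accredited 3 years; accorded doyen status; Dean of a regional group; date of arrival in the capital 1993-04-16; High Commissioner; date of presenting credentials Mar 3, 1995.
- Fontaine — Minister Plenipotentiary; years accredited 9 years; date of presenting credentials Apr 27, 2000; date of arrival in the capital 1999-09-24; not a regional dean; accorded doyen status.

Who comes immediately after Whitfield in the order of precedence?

Fontaine

By class of mission: Ivanova (Ambassador); then Johansson, Nakamura, Varga and Whitfield (High Commissioner); then Fontaine and Pereira (Minister Plenipotentiary); then Eriksen and Quinn (Minister Resident).
Johansson, Nakamura, Varga and Whitfield all have date of arrival in the capital 1993-04-16, so the next rule applies.
Among Johansson, Nakamura, Varga and Whitfield, by years accredited (higher first): Johansson (6 years) before Nakamura, Varga and Whitfield (3 years).
Nakamura, Varga and Whitfield are each Dean of a regional group, so the next rule applies.
Among Nakamura, Varga and Whitfield, alphabetically by surname: Nakamura before Varga before Whitfield.
Fontaine and Pereira both have date of arrival in the capital 1999-09-24, so the next rule applies.
Fontaine and Pereira both have years accredited 9 years, so the next rule applies.
Fontaine and Pereira are each not a regional dean, so the next rule applies.
Among Fontaine and Pereira, alphabetically by surname: Fontaine before Pereira.
Eriksen and Quinn both have date of arrival in the capital 1995-07-13, so the next rule applies.
Eriksen and Quinn both have years accredited 4 years, so the next rule applies.
Eriksen and Quinn are each Dean of a regional group, so the next rule applies.
Among Eriksen and Quinn, alphabetically by surname: Eriksen before Quinn.
Order: Ivanova, Johansson, Nakamura, Varga, Whitfield, Fontaine, Pereira, Eriksen, Quinn.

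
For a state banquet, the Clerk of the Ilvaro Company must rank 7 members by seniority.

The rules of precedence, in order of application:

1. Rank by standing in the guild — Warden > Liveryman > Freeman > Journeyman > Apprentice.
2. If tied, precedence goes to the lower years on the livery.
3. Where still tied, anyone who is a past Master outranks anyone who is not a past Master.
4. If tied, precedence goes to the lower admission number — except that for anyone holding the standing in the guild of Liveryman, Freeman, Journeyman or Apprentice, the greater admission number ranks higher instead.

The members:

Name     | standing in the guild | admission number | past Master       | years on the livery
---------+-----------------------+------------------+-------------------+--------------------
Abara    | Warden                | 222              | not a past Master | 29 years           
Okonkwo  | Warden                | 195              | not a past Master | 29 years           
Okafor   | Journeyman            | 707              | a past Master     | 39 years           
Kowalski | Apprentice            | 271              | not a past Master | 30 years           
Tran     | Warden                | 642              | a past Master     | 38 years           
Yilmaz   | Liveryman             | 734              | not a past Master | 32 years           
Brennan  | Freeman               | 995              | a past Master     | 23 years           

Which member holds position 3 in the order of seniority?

By standing in the guild: Okonkwo, Abara and Tran (Warden); then Yilmaz (Liveryman); then Brennan (Freeman); then Okafor (Journeyman); then Kowalski (Apprentice).
Among Okonkwo, Abara and Tran, by years on the livery (lower first): Okonkwo and Abara (29 years) before Tran (38 years).
Okonkwo and Abara are each not a past Master, so the next rule applies.
Among Okonkwo and Abara, by admission number (lower first): Okonkwo (195) before Abara (222).
Order: Okonkwo, Abara, Tran, Yilmaz, Brennan, Okafor, Kowalski.

Tran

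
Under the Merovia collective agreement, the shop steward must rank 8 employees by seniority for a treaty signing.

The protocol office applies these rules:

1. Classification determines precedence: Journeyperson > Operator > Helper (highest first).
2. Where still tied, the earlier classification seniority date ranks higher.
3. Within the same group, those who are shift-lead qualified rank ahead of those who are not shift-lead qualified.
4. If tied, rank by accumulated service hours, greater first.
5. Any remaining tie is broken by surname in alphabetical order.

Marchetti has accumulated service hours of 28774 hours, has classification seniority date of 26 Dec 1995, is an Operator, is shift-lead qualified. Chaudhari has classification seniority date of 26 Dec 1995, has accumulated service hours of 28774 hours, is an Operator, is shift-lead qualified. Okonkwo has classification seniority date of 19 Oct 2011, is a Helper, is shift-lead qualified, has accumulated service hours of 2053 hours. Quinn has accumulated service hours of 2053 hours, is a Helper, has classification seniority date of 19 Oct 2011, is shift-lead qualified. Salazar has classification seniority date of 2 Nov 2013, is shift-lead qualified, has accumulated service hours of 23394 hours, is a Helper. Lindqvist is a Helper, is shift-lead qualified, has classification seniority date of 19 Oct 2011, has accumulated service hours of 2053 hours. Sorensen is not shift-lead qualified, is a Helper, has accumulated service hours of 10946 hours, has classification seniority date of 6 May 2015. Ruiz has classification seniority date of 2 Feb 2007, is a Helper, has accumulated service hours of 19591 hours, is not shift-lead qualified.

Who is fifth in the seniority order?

Okonkwo

By classification: Chaudhari and Marchetti (Operator); then Ruiz, Lindqvist, Okonkwo, Quinn, Salazar and Sorensen (Helper).
Chaudhari and Marchetti both have classification seniority date 26 Dec 1995, so the next rule applies.
Chaudhari and Marchetti are each shift-lead qualified, so the next rule applies.
Chaudhari and Marchetti both have accumulated service hours 28774 hours, so the next rule applies.
Among Chaudhari and Marchetti, alphabetically by surname: Chaudhari before Marchetti.
Among Ruiz, Lindqvist, Okonkwo, Quinn, Salazar and Sorensen, by classification seniority date (earlier first): Ruiz (2 Feb 2007) before Lindqvist, Okonkwo and Quinn (19 Oct 2011) before Salazar (2 Nov 2013) before Sorensen (6 May 2015).
Lindqvist, Okonkwo and Quinn are each shift-lead qualified, so the next rule applies.
Lindqvist, Okonkwo and Quinn all have accumulated service hours 2053 hours, so the next rule applies.
Among Lindqvist, Okonkwo and Quinn, alphabetically by surname: Lindqvist before Okonkwo before Quinn.
Order: Chaudhari, Marchetti, Ruiz, Lindqvist, Okonkwo, Quinn, Salazar, Sorensen.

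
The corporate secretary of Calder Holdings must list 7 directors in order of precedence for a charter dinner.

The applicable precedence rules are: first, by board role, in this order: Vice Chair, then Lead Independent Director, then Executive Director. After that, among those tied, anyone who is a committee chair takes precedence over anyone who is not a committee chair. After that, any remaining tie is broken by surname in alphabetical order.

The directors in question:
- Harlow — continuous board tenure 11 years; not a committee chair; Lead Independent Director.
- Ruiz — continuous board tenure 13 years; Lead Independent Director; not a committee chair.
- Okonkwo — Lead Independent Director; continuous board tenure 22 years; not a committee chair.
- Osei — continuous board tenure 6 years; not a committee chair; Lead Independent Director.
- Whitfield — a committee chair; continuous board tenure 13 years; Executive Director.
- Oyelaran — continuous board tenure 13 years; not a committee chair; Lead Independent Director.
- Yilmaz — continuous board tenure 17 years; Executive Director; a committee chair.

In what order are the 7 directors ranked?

Harlow, Okonkwo, Osei, Oyelaran, Ruiz, Whitfield, Yilmaz

By board role: Harlow, Okonkwo, Osei, Oyelaran and Ruiz (Lead Independent Director); then Whitfield and Yilmaz (Executive Director).
Harlow, Okonkwo, Osei, Oyelaran and Ruiz are each not a committee chair, so the next rule applies.
Among Harlow, Okonkwo, Osei, Oyelaran and Ruiz, alphabetically by surname: Harlow before Okonkwo before Osei before Oyelaran before Ruiz.
Whitfield and Yilmaz are each a committee chair, so the next rule applies.
Among Whitfield and Yilmaz, alphabetically by surname: Whitfield before Yilmaz.
Full order: Harlow, Okonkwo, Osei, Oyelaran, Ruiz, Whitfield, Yilmaz.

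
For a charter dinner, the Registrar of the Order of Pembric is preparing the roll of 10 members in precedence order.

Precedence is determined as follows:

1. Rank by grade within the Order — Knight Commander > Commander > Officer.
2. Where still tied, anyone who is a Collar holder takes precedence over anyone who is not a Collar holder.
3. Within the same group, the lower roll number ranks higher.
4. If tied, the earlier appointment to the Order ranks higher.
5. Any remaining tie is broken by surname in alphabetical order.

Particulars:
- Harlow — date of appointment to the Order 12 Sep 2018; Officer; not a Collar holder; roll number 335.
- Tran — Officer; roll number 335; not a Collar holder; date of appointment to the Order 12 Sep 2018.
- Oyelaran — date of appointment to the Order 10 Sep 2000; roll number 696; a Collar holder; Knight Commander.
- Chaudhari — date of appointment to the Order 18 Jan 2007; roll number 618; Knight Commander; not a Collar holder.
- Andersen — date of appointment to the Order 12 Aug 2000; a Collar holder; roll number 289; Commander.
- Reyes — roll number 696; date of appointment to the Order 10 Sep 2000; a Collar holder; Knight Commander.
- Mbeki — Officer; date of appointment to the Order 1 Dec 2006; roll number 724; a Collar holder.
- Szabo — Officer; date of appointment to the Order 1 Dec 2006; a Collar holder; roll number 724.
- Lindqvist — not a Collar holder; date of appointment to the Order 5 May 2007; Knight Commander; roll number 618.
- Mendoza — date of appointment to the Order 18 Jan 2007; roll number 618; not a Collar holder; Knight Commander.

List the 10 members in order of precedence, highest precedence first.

Oyelaran, Reyes, Chaudhari, Mendoza, Lindqvist, Andersen, Mbeki, Szabo, Harlow, Tran

By grade within the Order: Oyelaran, Reyes, Chaudhari, Mendoza and Lindqvist (Knight Commander); then Andersen (Commander); then Mbeki, Szabo, Harlow and Tran (Officer).
Among Oyelaran, Reyes, Chaudhari, Mendoza and Lindqvist, a Collar holder before not a Collar holder: Oyelaran and Reyes (a Collar holder) before Chaudhari, Mendoza and Lindqvist (not a Collar holder).
Oyelaran and Reyes both have roll number 696, so the next rule applies.
Oyelaran and Reyes both have date of appointment to the Order 10 Sep 2000, so the next rule applies.
Among Oyelaran and Reyes, alphabetically by surname: Oyelaran before Reyes.
Chaudhari, Mendoza and Lindqvist all have roll number 618, so the next rule applies.
Among Chaudhari, Mendoza and Lindqvist, by date of appointment to the Order (earlier first): Chaudhari and Mendoza (18 Jan 2007) before Lindqvist (5 May 2007).
Among Chaudhari and Mendoza, alphabetically by surname: Chaudhari before Mendoza.
Among Mbeki, Szabo, Harlow and Tran, a Collar holder before not a Collar holder: Mbeki and Szabo (a Collar holder) before Harlow and Tran (not a Collar holder).
Mbeki and Szabo both have roll number 724, so the next rule applies.
Mbeki and Szabo both have date of appointment to the Order 1 Dec 2006, so the next rule applies.
Among Mbeki and Szabo, alphabetically by surname: Mbeki before Szabo.
Harlow and Tran both have roll number 335, so the next rule applies.
Harlow and Tran both have date of appointment to the Order 12 Sep 2018, so the next rule applies.
Among Harlow and Tran, alphabetically by surname: Harlow before Tran.
Full order: Oyelaran, Reyes, Chaudhari, Mendoza, Lindqvist, Andersen, Mbeki, Szabo, Harlow, Tran.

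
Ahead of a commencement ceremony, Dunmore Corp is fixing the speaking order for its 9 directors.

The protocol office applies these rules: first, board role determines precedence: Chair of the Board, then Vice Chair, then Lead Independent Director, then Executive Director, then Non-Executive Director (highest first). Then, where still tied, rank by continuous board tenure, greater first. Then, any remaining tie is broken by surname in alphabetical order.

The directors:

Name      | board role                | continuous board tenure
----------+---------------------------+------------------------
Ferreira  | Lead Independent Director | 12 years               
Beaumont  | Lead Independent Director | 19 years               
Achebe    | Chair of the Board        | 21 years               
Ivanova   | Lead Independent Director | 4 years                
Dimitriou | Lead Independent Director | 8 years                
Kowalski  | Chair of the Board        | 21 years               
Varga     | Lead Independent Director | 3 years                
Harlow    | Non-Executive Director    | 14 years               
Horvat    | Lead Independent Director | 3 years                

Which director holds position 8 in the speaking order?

Varga

By board role: Achebe and Kowalski (Chair of the Board); then Beaumont, Ferreira, Dimitriou, Ivanova, Horvat and Varga (Lead Independent Director); then Harlow (Non-Executive Director).
Achebe and Kowalski both have continuous board tenure 21 years, so the next rule applies.
Among Achebe and Kowalski, alphabetically by surname: Achebe before Kowalski.
Among Beaumont, Ferreira, Dimitriou, Ivanova, Horvat and Varga, by continuous board tenure (higher first): Beaumont (19 years) before Ferreira (12 years) before Dimitriou (8 years) before Ivanova (4 years) before Horvat and Varga (3 years).
Among Horvat and Varga, alphabetically by surname: Horvat before Varga.
Order: Achebe, Kowalski, Beaumont, Ferreira, Dimitriou, Ivanova, Horvat, Varga, Harlow.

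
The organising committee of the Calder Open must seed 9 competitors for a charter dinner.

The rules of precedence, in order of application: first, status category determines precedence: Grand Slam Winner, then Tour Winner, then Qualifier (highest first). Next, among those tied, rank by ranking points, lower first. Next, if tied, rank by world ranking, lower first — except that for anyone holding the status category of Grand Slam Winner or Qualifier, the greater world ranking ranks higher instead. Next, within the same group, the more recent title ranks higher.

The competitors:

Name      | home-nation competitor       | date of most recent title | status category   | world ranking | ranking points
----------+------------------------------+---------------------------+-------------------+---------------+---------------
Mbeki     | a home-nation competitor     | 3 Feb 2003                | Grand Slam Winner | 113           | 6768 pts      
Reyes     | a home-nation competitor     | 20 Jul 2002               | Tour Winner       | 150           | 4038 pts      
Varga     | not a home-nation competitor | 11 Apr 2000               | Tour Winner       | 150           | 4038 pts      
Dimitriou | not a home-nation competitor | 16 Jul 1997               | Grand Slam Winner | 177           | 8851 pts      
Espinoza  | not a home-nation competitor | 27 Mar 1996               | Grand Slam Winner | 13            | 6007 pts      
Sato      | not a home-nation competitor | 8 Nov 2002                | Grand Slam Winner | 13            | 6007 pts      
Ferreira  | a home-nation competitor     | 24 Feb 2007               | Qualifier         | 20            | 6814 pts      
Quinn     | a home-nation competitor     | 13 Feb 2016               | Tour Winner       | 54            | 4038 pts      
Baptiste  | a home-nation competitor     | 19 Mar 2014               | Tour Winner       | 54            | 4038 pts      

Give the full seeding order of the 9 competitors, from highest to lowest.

By status category: Sato, Espinoza, Mbeki and Dimitriou (Grand Slam Winner); then Quinn, Baptiste, Reyes and Varga (Tour Winner); then Ferreira (Qualifier).
Among Sato, Espinoza, Mbeki and Dimitriou, by ranking points (lower first): Sato and Espinoza (6007 pts) before Mbeki (6768 pts) before Dimitriou (8851 pts).
Sato and Espinoza both have world ranking 13, so the next rule applies.
Among Sato and Espinoza, by date of most recent title (later first): Sato (8 Nov 2002) before Espinoza (27 Mar 1996).
Quinn, Baptiste, Reyes and Varga all have ranking points 4038 pts, so the next rule applies.
Among Quinn, Baptiste, Reyes and Varga, by world ranking (lower first): Quinn and Baptiste (54) before Reyes and Varga (150).
Among Quinn and Baptiste, by date of most recent title (later first): Quinn (13 Feb 2016) before Baptiste (19 Mar 2014).
Among Reyes and Varga, by date of most recent title (later first): Reyes (20 Jul 2002) before Varga (11 Apr 2000).
Full order: Sato, Espinoza, Mbeki, Dimitriou, Quinn, Baptiste, Reyes, Varga, Ferreira.

Sato, Espinoza, Mbeki, Dimitriou, Quinn, Baptiste, Reyes, Varga, Ferreira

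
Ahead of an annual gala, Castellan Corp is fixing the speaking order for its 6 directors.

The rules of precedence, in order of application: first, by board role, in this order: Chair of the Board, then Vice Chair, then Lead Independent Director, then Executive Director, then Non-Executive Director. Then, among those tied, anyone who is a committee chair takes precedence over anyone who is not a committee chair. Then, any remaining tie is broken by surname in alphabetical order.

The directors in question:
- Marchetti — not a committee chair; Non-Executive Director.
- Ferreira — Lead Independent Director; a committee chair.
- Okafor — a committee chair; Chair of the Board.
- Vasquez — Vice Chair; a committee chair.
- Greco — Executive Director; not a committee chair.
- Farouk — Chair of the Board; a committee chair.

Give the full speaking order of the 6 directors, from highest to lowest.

By board role: Farouk and Okafor (Chair of the Board); then Vasquez (Vice Chair); then Ferreira (Lead Independent Director); then Greco (Executive Director); then Marchetti (Non-Executive Director).
Farouk and Okafor are each a committee chair, so the next rule applies.
Among Farouk and Okafor, alphabetically by surname: Farouk before Okafor.
Full order: Farouk, Okafor, Vasquez, Ferreira, Greco, Marchetti.

Farouk, Okafor, Vasquez, Ferreira, Greco, Marchetti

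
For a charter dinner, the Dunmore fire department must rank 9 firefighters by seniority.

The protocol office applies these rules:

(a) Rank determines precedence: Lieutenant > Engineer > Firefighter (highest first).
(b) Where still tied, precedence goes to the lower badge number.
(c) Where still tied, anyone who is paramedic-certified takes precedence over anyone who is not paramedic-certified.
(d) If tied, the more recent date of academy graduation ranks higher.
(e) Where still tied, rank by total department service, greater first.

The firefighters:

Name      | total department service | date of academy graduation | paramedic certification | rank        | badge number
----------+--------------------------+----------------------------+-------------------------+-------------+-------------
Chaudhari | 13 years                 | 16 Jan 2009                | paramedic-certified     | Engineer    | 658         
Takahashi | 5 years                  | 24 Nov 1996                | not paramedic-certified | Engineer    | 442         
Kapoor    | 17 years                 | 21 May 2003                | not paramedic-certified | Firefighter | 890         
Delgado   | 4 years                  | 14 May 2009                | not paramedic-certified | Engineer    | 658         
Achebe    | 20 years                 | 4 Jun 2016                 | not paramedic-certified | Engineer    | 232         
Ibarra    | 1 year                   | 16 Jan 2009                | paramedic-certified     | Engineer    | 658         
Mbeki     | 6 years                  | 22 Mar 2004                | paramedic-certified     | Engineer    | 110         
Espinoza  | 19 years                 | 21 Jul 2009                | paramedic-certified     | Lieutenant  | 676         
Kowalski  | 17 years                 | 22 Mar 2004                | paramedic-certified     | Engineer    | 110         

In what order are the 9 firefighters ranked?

By rank: Espinoza (Lieutenant); then Kowalski, Mbeki, Achebe, Takahashi, Chaudhari, Ibarra and Delgado (Engineer); then Kapoor (Firefighter).
Among Kowalski, Mbeki, Achebe, Takahashi, Chaudhari, Ibarra and Delgado, by badge number (lower first): Kowalski and Mbeki (110) before Achebe (232) before Takahashi (442) before Chaudhari, Ibarra and Delgado (658).
Kowalski and Mbeki are each paramedic-certified, so the next rule applies.
Kowalski and Mbeki both have date of academy graduation 22 Mar 2004, so the next rule applies.
Among Kowalski and Mbeki, by total department service (higher first): Kowalski (17 years) before Mbeki (6 years).
Among Chaudhari, Ibarra and Delgado, paramedic-certified before not paramedic-certified: Chaudhari and Ibarra (paramedic-certified) before Delgado (not paramedic-certified).
Chaudhari and Ibarra both have date of academy graduation 16 Jan 2009, so the next rule applies.
Among Chaudhari and Ibarra, by total department service (higher first): Chaudhari (13 years) before Ibarra (1 year).
Full order: Espinoza, Kowalski, Mbeki, Achebe, Takahashi, Chaudhari, Ibarra, Delgado, Kapoor.

Espinoza, Kowalski, Mbeki, Achebe, Takahashi, Chaudhari, Ibarra, Delgado, Kapoor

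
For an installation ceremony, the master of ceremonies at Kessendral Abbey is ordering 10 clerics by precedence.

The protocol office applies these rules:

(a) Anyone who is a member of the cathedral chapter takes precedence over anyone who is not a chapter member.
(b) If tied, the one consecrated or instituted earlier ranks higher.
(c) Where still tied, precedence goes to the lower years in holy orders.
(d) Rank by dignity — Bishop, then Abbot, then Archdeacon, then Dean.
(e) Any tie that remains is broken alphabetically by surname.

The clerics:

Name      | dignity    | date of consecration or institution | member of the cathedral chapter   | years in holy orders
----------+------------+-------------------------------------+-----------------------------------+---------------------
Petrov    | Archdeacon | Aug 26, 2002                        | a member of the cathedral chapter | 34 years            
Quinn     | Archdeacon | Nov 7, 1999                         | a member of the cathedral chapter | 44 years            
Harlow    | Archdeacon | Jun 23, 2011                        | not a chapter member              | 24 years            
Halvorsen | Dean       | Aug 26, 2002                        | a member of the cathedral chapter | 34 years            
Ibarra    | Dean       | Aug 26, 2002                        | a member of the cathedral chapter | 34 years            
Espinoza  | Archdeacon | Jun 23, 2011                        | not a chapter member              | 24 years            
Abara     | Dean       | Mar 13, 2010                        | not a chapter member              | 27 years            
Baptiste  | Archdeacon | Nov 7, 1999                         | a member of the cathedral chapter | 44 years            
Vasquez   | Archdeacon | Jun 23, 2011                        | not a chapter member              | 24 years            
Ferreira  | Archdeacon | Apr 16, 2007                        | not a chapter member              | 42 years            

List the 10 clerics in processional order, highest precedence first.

By the first rule: Baptiste, Quinn, Petrov, Halvorsen and Ibarra (each a member of the cathedral chapter); then Ferreira, Abara, Espinoza, Harlow and Vasquez (each not a chapter member).
Among Baptiste, Quinn, Petrov, Halvorsen and Ibarra, by date of consecration or institution (earlier first): Baptiste and Quinn (Nov 7, 1999) before Petrov, Halvorsen and Ibarra (Aug 26, 2002).
Baptiste and Quinn both have years in holy orders 44 years, so the next rule applies.
Baptiste and Quinn are each Archdeacon, so the next rule applies.
Among Baptiste and Quinn, alphabetically by surname: Baptiste before Quinn.
Petrov, Halvorsen and Ibarra all have years in holy orders 34 years, so the next rule applies.
Among Petrov, Halvorsen and Ibarra, by dignity: Petrov (Archdeacon) before Halvorsen and Ibarra (Dean).
Among Halvorsen and Ibarra, alphabetically by surname: Halvorsen before Ibarra.
Among Ferreira, Abara, Espinoza, Harlow and Vasquez, by date of consecration or institution (earlier first): Ferreira (Apr 16, 2007) before Abara (Mar 13, 2010) before Espinoza, Harlow and Vasquez (Jun 23, 2011).
Espinoza, Harlow and Vasquez all have years in holy orders 24 years, so the next rule applies.
Espinoza, Harlow and Vasquez are each Archdeacon, so the next rule applies.
Among Espinoza, Harlow and Vasquez, alphabetically by surname: Espinoza before Harlow before Vasquez.
Full order: Baptiste, Quinn, Petrov, Halvorsen, Ibarra, Ferreira, Abara, Espinoza, Harlow, Vasquez.

Baptiste, Quinn, Petrov, Halvorsen, Ibarra, Ferreira, Abara, Espinoza, Harlow, Vasquez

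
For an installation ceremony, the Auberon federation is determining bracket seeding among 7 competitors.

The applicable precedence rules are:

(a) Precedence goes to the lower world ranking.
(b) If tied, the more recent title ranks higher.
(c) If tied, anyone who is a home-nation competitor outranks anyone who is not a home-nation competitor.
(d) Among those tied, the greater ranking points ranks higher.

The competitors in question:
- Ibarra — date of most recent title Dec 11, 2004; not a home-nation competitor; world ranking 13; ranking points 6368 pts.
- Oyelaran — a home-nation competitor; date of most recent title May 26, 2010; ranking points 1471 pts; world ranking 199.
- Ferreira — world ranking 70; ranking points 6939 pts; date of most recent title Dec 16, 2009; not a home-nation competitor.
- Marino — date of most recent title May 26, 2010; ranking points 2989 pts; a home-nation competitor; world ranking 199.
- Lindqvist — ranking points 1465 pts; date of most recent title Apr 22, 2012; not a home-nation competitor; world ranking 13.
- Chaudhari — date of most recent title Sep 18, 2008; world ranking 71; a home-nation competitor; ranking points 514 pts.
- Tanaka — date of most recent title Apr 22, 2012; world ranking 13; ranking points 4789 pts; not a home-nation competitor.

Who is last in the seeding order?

Oyelaran

By world ranking (lower first): Tanaka, Lindqvist and Ibarra (each 13); then Ferreira (70); then Chaudhari (71); then Marino and Oyelaran (both 199).
Among Tanaka, Lindqvist and Ibarra, by date of most recent title (later first): Tanaka and Lindqvist (Apr 22, 2012) before Ibarra (Dec 11, 2004).
Tanaka and Lindqvist are each not a home-nation competitor, so the next rule applies.
Among Tanaka and Lindqvist, by ranking points (higher first): Tanaka (4789 pts) before Lindqvist (1465 pts).
Marino and Oyelaran both have date of most recent title May 26, 2010, so the next rule applies.
Marino and Oyelaran are each a home-nation competitor, so the next rule applies.
Among Marino and Oyelaran, by ranking points (higher first): Marino (2989 pts) before Oyelaran (1471 pts).
Order: Tanaka, Lindqvist, Ibarra, Ferreira, Chaudhari, Marino, Oyelaran.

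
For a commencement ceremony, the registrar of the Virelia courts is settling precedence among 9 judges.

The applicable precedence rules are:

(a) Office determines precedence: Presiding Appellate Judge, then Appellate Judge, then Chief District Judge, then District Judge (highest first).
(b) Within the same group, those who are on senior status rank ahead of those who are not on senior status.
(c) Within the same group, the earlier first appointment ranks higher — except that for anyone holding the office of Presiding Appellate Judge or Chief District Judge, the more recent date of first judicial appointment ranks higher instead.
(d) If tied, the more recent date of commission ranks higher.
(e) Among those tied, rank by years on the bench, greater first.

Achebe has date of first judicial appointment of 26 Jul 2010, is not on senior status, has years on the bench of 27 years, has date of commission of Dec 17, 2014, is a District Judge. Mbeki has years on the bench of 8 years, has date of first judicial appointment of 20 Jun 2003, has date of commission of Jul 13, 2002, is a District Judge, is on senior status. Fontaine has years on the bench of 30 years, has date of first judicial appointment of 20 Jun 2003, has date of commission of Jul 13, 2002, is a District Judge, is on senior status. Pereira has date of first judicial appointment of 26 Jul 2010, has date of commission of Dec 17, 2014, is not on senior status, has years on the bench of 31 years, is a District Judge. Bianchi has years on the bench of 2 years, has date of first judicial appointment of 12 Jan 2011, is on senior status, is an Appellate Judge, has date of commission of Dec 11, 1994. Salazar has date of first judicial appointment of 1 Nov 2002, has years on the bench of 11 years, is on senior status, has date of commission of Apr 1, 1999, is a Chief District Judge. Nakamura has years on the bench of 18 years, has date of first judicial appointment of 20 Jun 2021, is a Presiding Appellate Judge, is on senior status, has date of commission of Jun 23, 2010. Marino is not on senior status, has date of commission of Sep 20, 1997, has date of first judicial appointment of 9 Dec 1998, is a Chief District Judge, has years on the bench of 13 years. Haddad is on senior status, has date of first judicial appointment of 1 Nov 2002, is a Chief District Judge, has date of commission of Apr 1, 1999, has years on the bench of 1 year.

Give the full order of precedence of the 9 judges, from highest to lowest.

Nakamura, Bianchi, Salazar, Haddad, Marino, Fontaine, Mbeki, Pereira, Achebe

By office: Nakamura (Presiding Appellate Judge); then Bianchi (Appellate Judge); then Salazar, Haddad and Marino (Chief District Judge); then Fontaine, Mbeki, Pereira and Achebe (District Judge).
Among Salazar, Haddad and Marino, on senior status before not on senior status: Salazar and Haddad (on senior status) before Marino (not on senior status).
Salazar and Haddad both have date of first judicial appointment 1 Nov 2002, so the next rule applies.
Salazar and Haddad both have date of commission Apr 1, 1999, so the next rule applies.
Among Salazar and Haddad, by years on the bench (higher first): Salazar (11 years) before Haddad (1 year).
Among Fontaine, Mbeki, Pereira and Achebe, on senior status before not on senior status: Fontaine and Mbeki (on senior status) before Pereira and Achebe (not on senior status).
Fontaine and Mbeki both have date of first judicial appointment 20 Jun 2003, so the next rule applies.
Fontaine and Mbeki both have date of commission Jul 13, 2002, so the next rule applies.
Among Fontaine and Mbeki, by years on the bench (higher first): Fontaine (30 years) before Mbeki (8 years).
Pereira and Achebe both have date of first judicial appointment 26 Jul 2010, so the next rule applies.
Pereira and Achebe both have date of commission Dec 17, 2014, so the next rule applies.
Among Pereira and Achebe, by years on the bench (higher first): Pereira (31 years) before Achebe (27 years).
Full order: Nakamura, Bianchi, Salazar, Haddad, Marino, Fontaine, Mbeki, Pereira, Achebe.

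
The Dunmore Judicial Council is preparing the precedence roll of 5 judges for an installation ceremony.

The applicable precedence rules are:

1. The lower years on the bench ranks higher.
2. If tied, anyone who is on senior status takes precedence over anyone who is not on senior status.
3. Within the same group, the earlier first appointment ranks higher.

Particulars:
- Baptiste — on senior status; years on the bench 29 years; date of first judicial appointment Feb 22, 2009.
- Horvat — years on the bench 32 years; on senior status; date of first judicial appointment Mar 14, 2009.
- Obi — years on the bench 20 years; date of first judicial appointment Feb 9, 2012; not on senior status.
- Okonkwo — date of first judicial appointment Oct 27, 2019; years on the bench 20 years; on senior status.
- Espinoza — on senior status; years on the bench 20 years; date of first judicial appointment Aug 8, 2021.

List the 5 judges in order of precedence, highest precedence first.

By years on the bench (lower first): Okonkwo, Espinoza and Obi (each 20 years); then Baptiste (29 years); then Horvat (32 years).
Among Okonkwo, Espinoza and Obi, on senior status before not on senior status: Okonkwo and Espinoza (on senior status) before Obi (not on senior status).
Among Okonkwo and Espinoza, by date of first judicial appointment (earlier first): Okonkwo (Oct 27, 2019) before Espinoza (Aug 8, 2021).
Full order: Okonkwo, Espinoza, Obi, Baptiste, Horvat.

Okonkwo, Espinoza, Obi, Baptiste, Horvat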